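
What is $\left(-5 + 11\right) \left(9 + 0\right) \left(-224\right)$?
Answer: $-12096$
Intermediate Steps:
$\left(-5 + 11\right) \left(9 + 0\right) \left(-224\right) = 6 \cdot 9 \left(-224\right) = 54 \left(-224\right) = -12096$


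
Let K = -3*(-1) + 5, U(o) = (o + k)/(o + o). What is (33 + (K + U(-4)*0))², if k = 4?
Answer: 1681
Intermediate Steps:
U(o) = (4 + o)/(2*o) (U(o) = (o + 4)/(o + o) = (4 + o)/((2*o)) = (4 + o)*(1/(2*o)) = (4 + o)/(2*o))
K = 8 (K = 3 + 5 = 8)
(33 + (K + U(-4)*0))² = (33 + (8 + ((½)*(4 - 4)/(-4))*0))² = (33 + (8 + ((½)*(-¼)*0)*0))² = (33 + (8 + 0*0))² = (33 + (8 + 0))² = (33 + 8)² = 41² = 1681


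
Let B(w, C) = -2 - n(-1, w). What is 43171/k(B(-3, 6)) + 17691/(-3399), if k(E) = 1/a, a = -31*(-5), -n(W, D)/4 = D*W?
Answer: 7581469268/1133 ≈ 6.6915e+6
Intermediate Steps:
n(W, D) = -4*D*W
B(w, C) = -2 - 4*w (B(w, C) = -2 - (-4)*w*(-1) = -2 - 4*w)
a = 155
k(E) = 1/155
43171/k(B(-3, 6)) + 17691/(-3399) = 43171/(1/155) + 17691/(-3399) = 43171*155 + 17691*(-1/3399) = 6691505 - 5897/1133 = 7581469268/1133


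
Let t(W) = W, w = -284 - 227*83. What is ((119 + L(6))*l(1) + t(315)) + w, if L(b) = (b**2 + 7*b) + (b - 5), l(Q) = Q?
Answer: -18612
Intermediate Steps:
L(b) = -5 + b**2 + 8*b (L(b) = (b**2 + 7*b) + (-5 + b) = -5 + b**2 + 8*b)
w = -19125 (w = -284 - 18841 = -19125)
((119 + L(6))*l(1) + t(315)) + w = ((119 + (-5 + 6**2 + 8*6))*1 + 315) - 19125 = ((119 + (-5 + 36 + 48))*1 + 315) - 19125 = ((119 + 79)*1 + 315) - 19125 = (198*1 + 315) - 19125 = (198 + 315) - 19125 = 513 - 19125 = -18612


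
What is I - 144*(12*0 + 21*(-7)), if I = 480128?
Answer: 501296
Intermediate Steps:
I - 144*(12*0 + 21*(-7)) = 480128 - 144*(12*0 + 21*(-7)) = 480128 - 144*(0 - 147) = 480128 - 144*(-147) = 480128 + 21168 = 501296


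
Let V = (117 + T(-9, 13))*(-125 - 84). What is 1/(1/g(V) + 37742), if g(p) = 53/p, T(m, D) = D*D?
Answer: 53/1940552 ≈ 2.7312e-5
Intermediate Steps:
T(m, D) = D²
V = -59774 (V = (117 + 13²)*(-125 - 84) = (117 + 169)*(-209) = 286*(-209) = -59774)
1/(1/g(V) + 37742) = 1/(1/(53/(-59774)) + 37742) = 1/(1/(53*(-1/59774)) + 37742) = 1/(1/(-53/59774) + 37742) = 1/(-59774/53 + 37742) = 1/(1940552/53) = 53/1940552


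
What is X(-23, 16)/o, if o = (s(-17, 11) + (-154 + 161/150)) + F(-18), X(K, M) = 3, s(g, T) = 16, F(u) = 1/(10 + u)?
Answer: -1800/82231 ≈ -0.021890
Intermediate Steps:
o = -82231/600 (o = (16 + (-154 + 161/150)) + 1/(10 - 18) = (16 + (-154 + 161*(1/150))) + 1/(-8) = (16 + (-154 + 161/150)) - ⅛ = (16 - 22939/150) - ⅛ = -20539/150 - ⅛ = -82231/600 ≈ -137.05)
X(-23, 16)/o = 3/(-82231/600) = 3*(-600/82231) = -1800/82231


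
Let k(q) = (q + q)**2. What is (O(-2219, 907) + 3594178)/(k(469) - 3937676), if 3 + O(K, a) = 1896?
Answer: -3596071/3057832 ≈ -1.1760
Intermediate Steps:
O(K, a) = 1893 (O(K, a) = -3 + 1896 = 1893)
k(q) = 4*q**2 (k(q) = (2*q)**2 = 4*q**2)
(O(-2219, 907) + 3594178)/(k(469) - 3937676) = (1893 + 3594178)/(4*469**2 - 3937676) = 3596071/(4*219961 - 3937676) = 3596071/(879844 - 3937676) = 3596071/(-3057832) = 3596071*(-1/3057832) = -3596071/3057832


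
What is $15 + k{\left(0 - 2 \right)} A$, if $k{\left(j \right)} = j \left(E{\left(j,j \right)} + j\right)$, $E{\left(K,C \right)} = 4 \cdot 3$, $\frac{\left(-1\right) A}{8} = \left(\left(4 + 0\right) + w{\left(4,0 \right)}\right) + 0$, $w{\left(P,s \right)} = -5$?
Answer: $-145$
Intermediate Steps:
$A = 8$ ($A = - 8 \left(\left(\left(4 + 0\right) - 5\right) + 0\right) = - 8 \left(\left(4 - 5\right) + 0\right) = - 8 \left(-1 + 0\right) = \left(-8\right) \left(-1\right) = 8$)
$E{\left(K,C \right)} = 12$
$k{\left(j \right)} = j \left(12 + j\right)$
$15 + k{\left(0 - 2 \right)} A = 15 + \left(0 - 2\right) \left(12 + \left(0 - 2\right)\right) 8 = 15 + - 2 \left(12 - 2\right) 8 = 15 + \left(-2\right) 10 \cdot 8 = 15 - 160 = -145$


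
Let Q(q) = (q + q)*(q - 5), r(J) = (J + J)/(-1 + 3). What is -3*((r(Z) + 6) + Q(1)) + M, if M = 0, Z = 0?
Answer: 6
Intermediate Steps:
r(J) = J (r(J) = (2*J)/2 = (2*J)*(½) = J)
Q(q) = 2*q*(-5 + q) (Q(q) = (2*q)*(-5 + q) = 2*q*(-5 + q))
-3*((r(Z) + 6) + Q(1)) + M = -3*((0 + 6) + 2*1*(-5 + 1)) + 0 = -3*(6 + 2*1*(-4)) + 0 = -3*(6 - 8) + 0 = -3*(-2) + 0 = 6 + 0 = 6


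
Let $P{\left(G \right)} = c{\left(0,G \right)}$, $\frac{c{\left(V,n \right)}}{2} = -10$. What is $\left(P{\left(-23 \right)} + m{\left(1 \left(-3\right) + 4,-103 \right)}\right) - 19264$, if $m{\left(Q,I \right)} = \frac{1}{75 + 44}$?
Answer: $- \frac{2294795}{119} \approx -19284.0$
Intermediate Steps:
$c{\left(V,n \right)} = -20$ ($c{\left(V,n \right)} = 2 \left(-10\right) = -20$)
$P{\left(G \right)} = -20$
$m{\left(Q,I \right)} = \frac{1}{119}$
$\left(P{\left(-23 \right)} + m{\left(1 \left(-3\right) + 4,-103 \right)}\right) - 19264 = \left(-20 + \frac{1}{119}\right) - 19264 = - \frac{2379}{119} - 19264 = - \frac{2294795}{119}$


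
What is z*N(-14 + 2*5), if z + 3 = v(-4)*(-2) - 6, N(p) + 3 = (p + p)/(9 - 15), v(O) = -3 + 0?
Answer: 5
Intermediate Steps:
v(O) = -3
N(p) = -3 - p/3 (N(p) = -3 + (p + p)/(9 - 15) = -3 + (2*p)/(-6) = -3 + (2*p)*(-⅙) = -3 - p/3)
z = -3 (z = -3 + (-3*(-2) - 6) = -3 + (6 - 6) = -3 + 0 = -3)
z*N(-14 + 2*5) = -3*(-3 - (-14 + 2*5)/3) = -3*(-3 - (-14 + 10)/3) = -3*(-3 - ⅓*(-4)) = -3*(-3 + 4/3) = -3*(-5/3) = 5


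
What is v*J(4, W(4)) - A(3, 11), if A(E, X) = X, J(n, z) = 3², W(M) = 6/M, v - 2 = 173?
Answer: 1564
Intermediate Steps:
v = 175 (v = 2 + 173 = 175)
J(n, z) = 9
v*J(4, W(4)) - A(3, 11) = 175*9 - 1*11 = 1575 - 11 = 1564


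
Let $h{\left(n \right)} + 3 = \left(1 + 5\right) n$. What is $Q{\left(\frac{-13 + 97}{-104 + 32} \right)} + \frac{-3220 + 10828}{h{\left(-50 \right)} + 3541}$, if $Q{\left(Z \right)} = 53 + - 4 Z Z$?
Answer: $\frac{727168}{14571} \approx 49.905$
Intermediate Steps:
$h{\left(n \right)} = -3 + 6 n$ ($h{\left(n \right)} = -3 + \left(1 + 5\right) n = -3 + 6 n$)
$Q{\left(Z \right)} = 53 - 4 Z^{2}$
$Q{\left(\frac{-13 + 97}{-104 + 32} \right)} + \frac{-3220 + 10828}{h{\left(-50 \right)} + 3541} = \left(53 - 4 \left(\frac{-13 + 97}{-104 + 32}\right)^{2}\right) + \frac{-3220 + 10828}{\left(-3 + 6 \left(-50\right)\right) + 3541} = \left(53 - 4 \left(\frac{84}{-72}\right)^{2}\right) + \frac{7608}{\left(-3 - 300\right) + 3541} = \left(53 - 4 \left(84 \left(- \frac{1}{72}\right)\right)^{2}\right) + \frac{7608}{-303 + 3541} = \left(53 - 4 \left(- \frac{7}{6}\right)^{2}\right) + \frac{7608}{3238} = \left(53 - \frac{49}{9}\right) + 7608 \cdot \frac{1}{3238} = \left(53 - \frac{49}{9}\right) + \frac{3804}{1619} = \frac{428}{9} + \frac{3804}{1619} = \frac{727168}{14571}$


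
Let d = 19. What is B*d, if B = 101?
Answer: 1919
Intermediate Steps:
B*d = 101*19 = 1919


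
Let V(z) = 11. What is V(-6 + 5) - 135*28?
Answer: -3769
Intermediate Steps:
V(-6 + 5) - 135*28 = 11 - 135*28 = 11 - 3780 = -3769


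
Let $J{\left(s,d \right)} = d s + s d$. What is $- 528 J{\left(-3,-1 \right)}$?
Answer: $-3168$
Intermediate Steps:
$J{\left(s,d \right)} = 2 d s$ ($J{\left(s,d \right)} = d s + d s = 2 d s$)
$- 528 J{\left(-3,-1 \right)} = - 528 \cdot 2 \left(-1\right) \left(-3\right) = \left(-528\right) 6 = -3168$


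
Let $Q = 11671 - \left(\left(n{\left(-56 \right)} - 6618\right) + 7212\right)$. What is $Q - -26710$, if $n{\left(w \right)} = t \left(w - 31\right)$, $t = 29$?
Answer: $40310$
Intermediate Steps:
$n{\left(w \right)} = -899 + 29 w$ ($n{\left(w \right)} = 29 \left(w - 31\right) = 29 \left(-31 + w\right) = -899 + 29 w$)
$Q = 13600$ ($Q = 11671 - \left(\left(\left(-899 + 29 \left(-56\right)\right) - 6618\right) + 7212\right) = 11671 - \left(\left(\left(-899 - 1624\right) - 6618\right) + 7212\right) = 11671 - \left(\left(-2523 - 6618\right) + 7212\right) = 11671 - \left(-9141 + 7212\right) = 11671 - -1929 = 11671 + 1929 = 13600$)
$Q - -26710 = 13600 - -26710 = 13600 + 26710 = 40310$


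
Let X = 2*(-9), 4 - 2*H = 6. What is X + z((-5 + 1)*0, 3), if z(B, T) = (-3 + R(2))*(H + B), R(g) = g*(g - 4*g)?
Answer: -3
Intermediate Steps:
H = -1 (H = 2 - 1/2*6 = 2 - 3 = -1)
R(g) = -3*g**2 (R(g) = g*(-3*g) = -3*g**2)
z(B, T) = 15 - 15*B (z(B, T) = (-3 - 3*2**2)*(-1 + B) = (-3 - 3*4)*(-1 + B) = (-3 - 12)*(-1 + B) = -15*(-1 + B) = 15 - 15*B)
X = -18
X + z((-5 + 1)*0, 3) = -18 + (15 - 15*(-5 + 1)*0) = -18 + (15 - (-60)*0) = -18 + (15 - 15*0) = -18 + (15 + 0) = -18 + 15 = -3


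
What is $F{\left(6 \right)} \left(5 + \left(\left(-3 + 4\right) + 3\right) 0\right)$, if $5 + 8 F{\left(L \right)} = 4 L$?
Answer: $\frac{95}{8} \approx 11.875$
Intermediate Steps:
$F{\left(L \right)} = - \frac{5}{8} + \frac{L}{2}$ ($F{\left(L \right)} = - \frac{5}{8} + \frac{4 L}{8} = - \frac{5}{8} + \frac{L}{2}$)
$F{\left(6 \right)} \left(5 + \left(\left(-3 + 4\right) + 3\right) 0\right) = \left(- \frac{5}{8} + \frac{1}{2} \cdot 6\right) \left(5 + \left(\left(-3 + 4\right) + 3\right) 0\right) = \left(- \frac{5}{8} + 3\right) \left(5 + \left(1 + 3\right) 0\right) = \frac{19 \left(5 + 4 \cdot 0\right)}{8} = \frac{19 \left(5 + 0\right)}{8} = \frac{19}{8} \cdot 5 = \frac{95}{8}$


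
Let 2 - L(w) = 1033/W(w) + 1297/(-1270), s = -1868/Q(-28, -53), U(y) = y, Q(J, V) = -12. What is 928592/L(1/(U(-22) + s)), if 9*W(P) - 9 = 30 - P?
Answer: -3073286655040/779114643 ≈ -3944.6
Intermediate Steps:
W(P) = 13/3 - P/9 (W(P) = 1 + (30 - P)/9 = 1 + (10/3 - P/9) = 13/3 - P/9)
s = 467/3 (s = -1868/(-12) = -1868*(-1/12) = 467/3 ≈ 155.67)
L(w) = 3837/1270 - 1033/(13/3 - w/9) (L(w) = 2 - (1033/(13/3 - w/9) + 1297/(-1270)) = 2 - (1033/(13/3 - w/9) + 1297*(-1/1270)) = 2 - (1033/(13/3 - w/9) - 1297/1270) = 2 - (-1297/1270 + 1033/(13/3 - w/9)) = 2 + (1297/1270 - 1033/(13/3 - w/9)) = 3837/1270 - 1033/(13/3 - w/9))
928592/L(1/(U(-22) + s)) = 928592/((3*(3885849 + 1279/(-22 + 467/3))/(1270*(-39 + 1/(-22 + 467/3))))) = 928592/((3*(3885849 + 1279/(401/3))/(1270*(-39 + 1/(401/3))))) = 928592/((3*(3885849 + 1279*(3/401))/(1270*(-39 + 3/401)))) = 928592/((3*(3885849 + 3837/401)/(1270*(-15636/401)))) = 928592/(((3/1270)*(-401/15636)*(1558229286/401))) = 928592/(-779114643/3309620) = 928592*(-3309620/779114643) = -3073286655040/779114643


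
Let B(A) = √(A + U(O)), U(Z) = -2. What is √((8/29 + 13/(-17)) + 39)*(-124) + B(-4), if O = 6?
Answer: -124*√9360098/493 + I*√6 ≈ -769.51 + 2.4495*I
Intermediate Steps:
B(A) = √(-2 + A) (B(A) = √(A - 2) = √(-2 + A))
√((8/29 + 13/(-17)) + 39)*(-124) + B(-4) = √((8/29 + 13/(-17)) + 39)*(-124) + √(-2 - 4) = √((8*(1/29) + 13*(-1/17)) + 39)*(-124) + √(-6) = √((8/29 - 13/17) + 39)*(-124) + I*√6 = √(-241/493 + 39)*(-124) + I*√6 = √(18986/493)*(-124) + I*√6 = (√9360098/493)*(-124) + I*√6 = -124*√9360098/493 + I*√6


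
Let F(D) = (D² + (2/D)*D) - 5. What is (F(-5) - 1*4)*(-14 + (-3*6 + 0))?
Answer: -576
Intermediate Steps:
F(D) = -3 + D² (F(D) = (D² + 2) - 5 = (2 + D²) - 5 = -3 + D²)
(F(-5) - 1*4)*(-14 + (-3*6 + 0)) = ((-3 + (-5)²) - 1*4)*(-14 + (-3*6 + 0)) = ((-3 + 25) - 4)*(-14 + (-18 + 0)) = (22 - 4)*(-14 - 18) = 18*(-32) = -576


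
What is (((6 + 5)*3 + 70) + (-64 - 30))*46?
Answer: 414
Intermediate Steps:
(((6 + 5)*3 + 70) + (-64 - 30))*46 = ((11*3 + 70) - 94)*46 = ((33 + 70) - 94)*46 = (103 - 94)*46 = 9*46 = 414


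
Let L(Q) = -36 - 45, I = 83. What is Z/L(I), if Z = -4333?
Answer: 4333/81 ≈ 53.494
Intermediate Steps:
L(Q) = -81
Z/L(I) = -4333/(-81) = -4333*(-1/81) = 4333/81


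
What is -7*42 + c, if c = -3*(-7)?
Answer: -273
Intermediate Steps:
c = 21
-7*42 + c = -7*42 + 21 = -294 + 21 = -273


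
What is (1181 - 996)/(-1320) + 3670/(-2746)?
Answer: -535241/362472 ≈ -1.4766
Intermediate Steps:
(1181 - 996)/(-1320) + 3670/(-2746) = 185*(-1/1320) + 3670*(-1/2746) = -37/264 - 1835/1373 = -535241/362472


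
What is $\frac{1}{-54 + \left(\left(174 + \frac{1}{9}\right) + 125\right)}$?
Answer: $\frac{9}{2206} \approx 0.0040798$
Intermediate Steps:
$\frac{1}{-54 + \left(\left(174 + \frac{1}{9}\right) + 125\right)} = \frac{1}{-54 + \left(\frac{1567}{9} + 125\right)} = \frac{1}{-54 + \frac{2692}{9}} = \frac{1}{\frac{2206}{9}} = \frac{9}{2206}$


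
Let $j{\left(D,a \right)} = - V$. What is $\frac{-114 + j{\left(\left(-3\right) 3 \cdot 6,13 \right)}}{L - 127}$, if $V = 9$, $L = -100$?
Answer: $\frac{123}{227} \approx 0.54185$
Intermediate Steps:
$j{\left(D,a \right)} = -9$ ($j{\left(D,a \right)} = \left(-1\right) 9 = -9$)
$\frac{-114 + j{\left(\left(-3\right) 3 \cdot 6,13 \right)}}{L - 127} = \frac{-114 - 9}{-100 - 127} = \frac{1}{-227} \left(-123\right) = \left(- \frac{1}{227}\right) \left(-123\right) = \frac{123}{227}$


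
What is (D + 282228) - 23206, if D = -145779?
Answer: 113243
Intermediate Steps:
(D + 282228) - 23206 = (-145779 + 282228) - 23206 = 136449 - 23206 = 113243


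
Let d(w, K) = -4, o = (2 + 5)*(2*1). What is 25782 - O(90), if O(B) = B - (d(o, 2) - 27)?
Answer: 25661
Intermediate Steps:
o = 14 (o = 7*2 = 14)
O(B) = 31 + B (O(B) = B - (-4 - 27) = B - 1*(-31) = B + 31 = 31 + B)
25782 - O(90) = 25782 - (31 + 90) = 25782 - 1*121 = 25782 - 121 = 25661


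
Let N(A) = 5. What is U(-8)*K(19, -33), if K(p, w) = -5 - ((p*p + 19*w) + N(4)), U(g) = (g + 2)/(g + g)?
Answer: 96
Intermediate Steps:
U(g) = (2 + g)/(2*g) (U(g) = (2 + g)/((2*g)) = (2 + g)*(1/(2*g)) = (2 + g)/(2*g))
K(p, w) = -10 - p² - 19*w (K(p, w) = -5 - ((p*p + 19*w) + 5) = -5 - ((p² + 19*w) + 5) = -5 - (5 + p² + 19*w) = -5 + (-5 - p² - 19*w) = -10 - p² - 19*w)
U(-8)*K(19, -33) = ((½)*(2 - 8)/(-8))*(-10 - 1*19² - 19*(-33)) = ((½)*(-⅛)*(-6))*(-10 - 1*361 + 627) = 3*(-10 - 361 + 627)/8 = (3/8)*256 = 96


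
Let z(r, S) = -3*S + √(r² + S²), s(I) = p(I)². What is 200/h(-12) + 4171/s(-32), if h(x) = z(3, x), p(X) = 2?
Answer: 532917/508 - 200*√17/381 ≈ 1046.9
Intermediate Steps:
s(I) = 4 (s(I) = 2² = 4)
z(r, S) = √(S² + r²) - 3*S (z(r, S) = -3*S + √(S² + r²) = √(S² + r²) - 3*S)
h(x) = √(9 + x²) - 3*x (h(x) = √(x² + 3²) - 3*x = √(x² + 9) - 3*x = √(9 + x²) - 3*x)
200/h(-12) + 4171/s(-32) = 200/(√(9 + (-12)²) - 3*(-12)) + 4171/4 = 200/(√(9 + 144) + 36) + 4171*(¼) = 200/(√153 + 36) + 4171/4 = 200/(3*√17 + 36) + 4171/4 = 200/(36 + 3*√17) + 4171/4 = 4171/4 + 200/(36 + 3*√17)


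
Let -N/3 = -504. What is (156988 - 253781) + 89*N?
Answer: 37775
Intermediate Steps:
N = 1512 (N = -3*(-504) = 1512)
(156988 - 253781) + 89*N = (156988 - 253781) + 89*1512 = -96793 + 134568 = 37775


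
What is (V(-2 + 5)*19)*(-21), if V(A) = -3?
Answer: 1197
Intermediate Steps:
(V(-2 + 5)*19)*(-21) = -3*19*(-21) = -57*(-21) = 1197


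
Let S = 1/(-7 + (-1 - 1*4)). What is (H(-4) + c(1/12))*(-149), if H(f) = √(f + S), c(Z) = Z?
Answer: -149/12 - 1043*I*√3/6 ≈ -12.417 - 301.09*I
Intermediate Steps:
S = -1/12 (S = 1/(-7 + (-1 - 4)) = 1/(-7 - 5) = 1/(-12) = -1/12 ≈ -0.083333)
H(f) = √(-1/12 + f) (H(f) = √(f - 1/12) = √(-1/12 + f))
(H(-4) + c(1/12))*(-149) = (√(-3 + 36*(-4))/6 + 1/12)*(-149) = (√(-3 - 144)/6 + 1/12)*(-149) = (√(-147)/6 + 1/12)*(-149) = ((7*I*√3)/6 + 1/12)*(-149) = (7*I*√3/6 + 1/12)*(-149) = (1/12 + 7*I*√3/6)*(-149) = -149/12 - 1043*I*√3/6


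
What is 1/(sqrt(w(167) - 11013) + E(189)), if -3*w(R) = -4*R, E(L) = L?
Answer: 567/139534 - I*sqrt(97113)/139534 ≈ 0.0040635 - 0.0022334*I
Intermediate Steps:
w(R) = 4*R/3 (w(R) = -(-4)*R/3 = 4*R/3)
1/(sqrt(w(167) - 11013) + E(189)) = 1/(sqrt((4/3)*167 - 11013) + 189) = 1/(sqrt(668/3 - 11013) + 189) = 1/(sqrt(-32371/3) + 189) = 1/(I*sqrt(97113)/3 + 189) = 1/(189 + I*sqrt(97113)/3)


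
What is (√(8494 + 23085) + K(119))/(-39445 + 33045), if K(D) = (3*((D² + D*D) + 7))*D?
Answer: -10113453/6400 - √31579/6400 ≈ -1580.3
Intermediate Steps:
K(D) = D*(21 + 6*D²) (K(D) = (3*((D² + D²) + 7))*D = (3*(2*D² + 7))*D = (3*(7 + 2*D²))*D = (21 + 6*D²)*D = D*(21 + 6*D²))
(√(8494 + 23085) + K(119))/(-39445 + 33045) = (√(8494 + 23085) + (6*119³ + 21*119))/(-39445 + 33045) = (√31579 + (6*1685159 + 2499))/(-6400) = (√31579 + (10110954 + 2499))*(-1/6400) = (√31579 + 10113453)*(-1/6400) = (10113453 + √31579)*(-1/6400) = -10113453/6400 - √31579/6400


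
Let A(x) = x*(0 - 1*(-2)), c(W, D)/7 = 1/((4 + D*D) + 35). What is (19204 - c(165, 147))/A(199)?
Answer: 415728185/8615904 ≈ 48.251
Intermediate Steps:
c(W, D) = 7/(39 + D**2) (c(W, D) = 7/((4 + D*D) + 35) = 7/((4 + D**2) + 35) = 7/(39 + D**2))
A(x) = 2*x (A(x) = x*(0 + 2) = x*2 = 2*x)
(19204 - c(165, 147))/A(199) = (19204 - 7/(39 + 147**2))/((2*199)) = (19204 - 7/(39 + 21609))/398 = (19204 - 7/21648)*(1/398) = (415728185/21648)*(1/398) = 415728185/8615904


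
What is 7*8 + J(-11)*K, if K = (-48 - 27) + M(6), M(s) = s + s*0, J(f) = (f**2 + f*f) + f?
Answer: -15883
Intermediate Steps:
J(f) = f + 2*f**2 (J(f) = (f**2 + f**2) + f = 2*f**2 + f = f + 2*f**2)
M(s) = s (M(s) = s + 0 = s)
K = -69 (K = (-48 - 27) + 6 = -75 + 6 = -69)
7*8 + J(-11)*K = 7*8 - 11*(1 + 2*(-11))*(-69) = 56 - 11*(1 - 22)*(-69) = 56 - 11*(-21)*(-69) = 56 + 231*(-69) = 56 - 15939 = -15883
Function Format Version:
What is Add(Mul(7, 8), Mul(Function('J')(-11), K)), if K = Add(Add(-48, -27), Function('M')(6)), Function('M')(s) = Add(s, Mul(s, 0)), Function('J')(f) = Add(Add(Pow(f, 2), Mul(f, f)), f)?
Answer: -15883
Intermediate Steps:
Function('J')(f) = Add(f, Mul(2, Pow(f, 2))) (Function('J')(f) = Add(Add(Pow(f, 2), Pow(f, 2)), f) = Add(Mul(2, Pow(f, 2)), f) = Add(f, Mul(2, Pow(f, 2))))
Function('M')(s) = s (Function('M')(s) = Add(s, 0) = s)
K = -69 (K = Add(Add(-48, -27), 6) = Add(-75, 6) = -69)
Add(Mul(7, 8), Mul(Function('J')(-11), K)) = Add(Mul(7, 8), Mul(Mul(-11, Add(1, Mul(2, -11))), -69)) = Add(56, Mul(Mul(-11, Add(1, -22)), -69)) = Add(56, Mul(Mul(-11, -21), -69)) = Add(56, Mul(231, -69)) = Add(56, -15939) = -15883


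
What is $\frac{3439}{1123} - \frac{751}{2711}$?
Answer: $\frac{8479756}{3044453} \approx 2.7853$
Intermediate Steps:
$\frac{3439}{1123} - \frac{751}{2711} = \frac{8479756}{3044453}$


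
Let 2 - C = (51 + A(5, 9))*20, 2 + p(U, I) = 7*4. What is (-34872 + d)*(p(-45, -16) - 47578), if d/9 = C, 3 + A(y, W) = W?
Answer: 2145260928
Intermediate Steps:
A(y, W) = -3 + W
p(U, I) = 26 (p(U, I) = -2 + 7*4 = -2 + 28 = 26)
C = -1138 (C = 2 - (51 + (-3 + 9))*20 = 2 - (51 + 6)*20 = 2 - 57*20 = 2 - 1*1140 = 2 - 1140 = -1138)
d = -10242 (d = 9*(-1138) = -10242)
(-34872 + d)*(p(-45, -16) - 47578) = (-34872 - 10242)*(26 - 47578) = -45114*(-47552) = 2145260928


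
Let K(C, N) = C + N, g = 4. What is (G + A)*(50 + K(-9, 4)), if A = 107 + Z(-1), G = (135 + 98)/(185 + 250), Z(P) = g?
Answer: 145554/29 ≈ 5019.1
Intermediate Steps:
Z(P) = 4
G = 233/435 ≈ 0.53563
A = 111 (A = 107 + 4 = 111)
(G + A)*(50 + K(-9, 4)) = (233/435 + 111)*(50 + (-9 + 4)) = 48518*(50 - 5)/435 = (48518/435)*45 = 145554/29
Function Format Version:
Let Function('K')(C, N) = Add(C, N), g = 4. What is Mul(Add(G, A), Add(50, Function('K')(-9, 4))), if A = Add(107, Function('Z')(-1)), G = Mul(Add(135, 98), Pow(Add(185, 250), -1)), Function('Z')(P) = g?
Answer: Rational(145554, 29) ≈ 5019.1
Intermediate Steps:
Function('Z')(P) = 4
G = Rational(233, 435) (G = Mul(233, Pow(435, -1)) = Mul(233, Rational(1, 435)) = Rational(233, 435) ≈ 0.53563)
A = 111 (A = Add(107, 4) = 111)
Mul(Add(G, A), Add(50, Function('K')(-9, 4))) = Mul(Add(Rational(233, 435), 111), Add(50, Add(-9, 4))) = Mul(Rational(48518, 435), Add(50, -5)) = Mul(Rational(48518, 435), 45) = Rational(145554, 29)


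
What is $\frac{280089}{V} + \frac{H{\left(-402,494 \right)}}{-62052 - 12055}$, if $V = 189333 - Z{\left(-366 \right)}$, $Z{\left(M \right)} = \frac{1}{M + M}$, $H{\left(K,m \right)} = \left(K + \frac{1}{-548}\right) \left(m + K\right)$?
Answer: $\frac{253070129525509}{127915895366533} \approx 1.9784$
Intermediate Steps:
$H{\left(K,m \right)} = \left(- \frac{1}{548} + K\right) \left(K + m\right)$ ($H{\left(K,m \right)} = \left(K - \frac{1}{548}\right) \left(K + m\right) = \left(- \frac{1}{548} + K\right) \left(K + m\right)$)
$Z{\left(M \right)} = \frac{1}{2 M}$
$V = \frac{138591757}{732}$ ($V = 189333 - \frac{1}{2 \left(-366\right)} = 189333 - \frac{1}{2} \left(- \frac{1}{366}\right) = 189333 - - \frac{1}{732} = 189333 + \frac{1}{732} = \frac{138591757}{732} \approx 1.8933 \cdot 10^{5}$)
$\frac{280089}{V} + \frac{H{\left(-402,494 \right)}}{-62052 - 12055} = \frac{280089}{\frac{138591757}{732}} + \frac{\left(-402\right)^{2} - - \frac{201}{274} - \frac{247}{274} - 198588}{-62052 - 12055} = 280089 \cdot \frac{732}{138591757} + \frac{161604 + \frac{201}{274} - \frac{247}{274} - 198588}{-74107} = \frac{205025148}{138591757} - - \frac{460621}{922969} = \frac{205025148}{138591757} + \frac{460621}{922969} = \frac{253070129525509}{127915895366533}$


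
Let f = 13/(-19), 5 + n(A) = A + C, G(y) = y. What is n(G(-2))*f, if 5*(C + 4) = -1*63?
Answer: 1534/95 ≈ 16.147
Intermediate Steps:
C = -83/5 (C = -4 + (-1*63)/5 = -4 + (⅕)*(-63) = -4 - 63/5 = -83/5 ≈ -16.600)
n(A) = -108/5 + A (n(A) = -5 + (A - 83/5) = -5 + (-83/5 + A) = -108/5 + A)
f = -13/19 (f = 13*(-1/19) = -13/19 ≈ -0.68421)
n(G(-2))*f = (-108/5 - 2)*(-13/19) = -118/5*(-13/19) = 1534/95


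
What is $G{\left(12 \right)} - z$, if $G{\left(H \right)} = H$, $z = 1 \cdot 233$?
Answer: $-221$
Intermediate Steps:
$z = 233$
$G{\left(12 \right)} - z = 12 - 233 = -221$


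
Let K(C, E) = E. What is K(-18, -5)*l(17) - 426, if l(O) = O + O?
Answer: -596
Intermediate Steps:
l(O) = 2*O
K(-18, -5)*l(17) - 426 = -10*17 - 426 = -5*34 - 426 = -170 - 426 = -596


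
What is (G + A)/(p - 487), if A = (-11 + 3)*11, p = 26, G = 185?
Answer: -97/461 ≈ -0.21041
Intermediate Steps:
A = -88 (A = -8*11 = -88)
(G + A)/(p - 487) = (185 - 88)/(26 - 487) = 97/(-461) = 97*(-1/461) = -97/461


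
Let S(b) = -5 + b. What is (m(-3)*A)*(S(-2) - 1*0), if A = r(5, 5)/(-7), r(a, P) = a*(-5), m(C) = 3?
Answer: -75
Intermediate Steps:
r(a, P) = -5*a
A = 25/7 (A = -5*5/(-7) = -25*(-⅐) = 25/7 ≈ 3.5714)
(m(-3)*A)*(S(-2) - 1*0) = (3*(25/7))*((-5 - 2) - 1*0) = 75*(-7 + 0)/7 = (75/7)*(-7) = -75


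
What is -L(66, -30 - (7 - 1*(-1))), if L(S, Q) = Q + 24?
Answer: 14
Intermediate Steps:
L(S, Q) = 24 + Q
-L(66, -30 - (7 - 1*(-1))) = -(24 + (-30 - (7 - 1*(-1)))) = -(24 + (-30 - (7 + 1))) = -(24 + (-30 - 8)) = -(24 - 38) = -1*(-14) = 14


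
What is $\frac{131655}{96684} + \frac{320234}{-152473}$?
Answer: $- \frac{3629223747}{4913899844} \approx -0.73856$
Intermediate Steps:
$\frac{131655}{96684} + \frac{320234}{-152473} = 131655 \cdot \frac{1}{96684} + 320234 \left(- \frac{1}{152473}\right) = \frac{43885}{32228} - \frac{320234}{152473} = - \frac{3629223747}{4913899844}$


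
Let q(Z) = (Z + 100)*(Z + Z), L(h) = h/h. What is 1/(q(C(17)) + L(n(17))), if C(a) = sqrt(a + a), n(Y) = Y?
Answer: -69/1355239 + 200*sqrt(34)/1355239 ≈ 0.00080959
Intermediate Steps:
L(h) = 1
C(a) = sqrt(2)*sqrt(a) (C(a) = sqrt(2*a) = sqrt(2)*sqrt(a))
q(Z) = 2*Z*(100 + Z) (q(Z) = (100 + Z)*(2*Z) = 2*Z*(100 + Z))
1/(q(C(17)) + L(n(17))) = 1/(2*(sqrt(2)*sqrt(17))*(100 + sqrt(2)*sqrt(17)) + 1) = 1/(2*sqrt(34)*(100 + sqrt(34)) + 1) = 1/(1 + 2*sqrt(34)*(100 + sqrt(34)))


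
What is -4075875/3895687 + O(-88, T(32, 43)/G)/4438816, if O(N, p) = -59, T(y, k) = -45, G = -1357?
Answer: -18092289009533/17292237786592 ≈ -1.0463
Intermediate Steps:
-4075875/3895687 + O(-88, T(32, 43)/G)/4438816 = -4075875/3895687 - 59/4438816 = -18092289009533/17292237786592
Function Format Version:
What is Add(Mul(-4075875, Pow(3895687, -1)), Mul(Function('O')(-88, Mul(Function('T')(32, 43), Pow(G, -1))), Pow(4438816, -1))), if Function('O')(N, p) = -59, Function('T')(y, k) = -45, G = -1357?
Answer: Rational(-18092289009533, 17292237786592) ≈ -1.0463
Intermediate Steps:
Add(Mul(-4075875, Pow(3895687, -1)), Mul(Function('O')(-88, Mul(Function('T')(32, 43), Pow(G, -1))), Pow(4438816, -1))) = Add(Mul(-4075875, Pow(3895687, -1)), Mul(-59, Pow(4438816, -1))) = Add(Mul(-4075875, Rational(1, 3895687)), Mul(-59, Rational(1, 4438816))) = Add(Rational(-4075875, 3895687), Rational(-59, 4438816)) = Rational(-18092289009533, 17292237786592)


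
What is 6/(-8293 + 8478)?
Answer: 6/185 ≈ 0.032432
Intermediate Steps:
6/(-8293 + 8478) = 6/185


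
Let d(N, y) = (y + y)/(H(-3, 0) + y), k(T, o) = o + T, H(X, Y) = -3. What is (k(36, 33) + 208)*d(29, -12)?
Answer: 2216/5 ≈ 443.20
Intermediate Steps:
k(T, o) = T + o
d(N, y) = 2*y/(-3 + y) (d(N, y) = (y + y)/(-3 + y) = (2*y)/(-3 + y) = 2*y/(-3 + y))
(k(36, 33) + 208)*d(29, -12) = ((36 + 33) + 208)*(2*(-12)/(-3 - 12)) = (69 + 208)*(2*(-12)/(-15)) = 277*(2*(-12)*(-1/15)) = 277*(8/5) = 2216/5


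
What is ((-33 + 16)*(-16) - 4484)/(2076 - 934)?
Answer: -2106/571 ≈ -3.6883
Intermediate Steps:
((-33 + 16)*(-16) - 4484)/(2076 - 934) = (-17*(-16) - 4484)/1142 = (272 - 4484)*(1/1142) = -4212*1/1142 = -2106/571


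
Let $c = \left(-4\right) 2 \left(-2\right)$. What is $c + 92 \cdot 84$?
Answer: $7744$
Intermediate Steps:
$c = 16$ ($c = \left(-8\right) \left(-2\right) = 16$)
$c + 92 \cdot 84 = 16 + 92 \cdot 84 = 16 + 7728 = 7744$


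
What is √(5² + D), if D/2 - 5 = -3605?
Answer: 5*I*√287 ≈ 84.705*I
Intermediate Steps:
D = -7200 (D = 10 + 2*(-3605) = 10 - 7210 = -7200)
√(5² + D) = √(5² - 7200) = √(25 - 7200) = √(-7175) = 5*I*√287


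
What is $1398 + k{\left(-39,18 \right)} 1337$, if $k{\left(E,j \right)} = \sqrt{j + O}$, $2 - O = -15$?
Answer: $1398 + 1337 \sqrt{35} \approx 9307.8$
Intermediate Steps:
$O = 17$ ($O = 2 - -15 = 2 + 15 = 17$)
$k{\left(E,j \right)} = \sqrt{17 + j}$ ($k{\left(E,j \right)} = \sqrt{j + 17} = \sqrt{17 + j}$)
$1398 + k{\left(-39,18 \right)} 1337 = 1398 + \sqrt{17 + 18} \cdot 1337 = 1398 + \sqrt{35} \cdot 1337 = 1398 + 1337 \sqrt{35}$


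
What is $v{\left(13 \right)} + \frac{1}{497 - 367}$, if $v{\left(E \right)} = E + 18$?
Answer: $\frac{4031}{130} \approx 31.008$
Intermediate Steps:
$v{\left(E \right)} = 18 + E$
$v{\left(13 \right)} + \frac{1}{497 - 367} = \left(18 + 13\right) + \frac{1}{497 - 367} = 31 + \frac{1}{130} = \frac{4031}{130}$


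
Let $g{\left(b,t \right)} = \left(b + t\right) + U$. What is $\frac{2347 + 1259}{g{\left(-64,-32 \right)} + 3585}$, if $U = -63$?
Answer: $\frac{601}{571} \approx 1.0525$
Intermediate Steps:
$g{\left(b,t \right)} = -63 + b + t$ ($g{\left(b,t \right)} = \left(b + t\right) - 63 = -63 + b + t$)
$\frac{2347 + 1259}{g{\left(-64,-32 \right)} + 3585} = \frac{2347 + 1259}{\left(-63 - 64 - 32\right) + 3585} = \frac{3606}{-159 + 3585} = \frac{3606}{3426} = 3606 \cdot \frac{1}{3426} = \frac{601}{571}$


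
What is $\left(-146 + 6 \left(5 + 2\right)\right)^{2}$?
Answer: $10816$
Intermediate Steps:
$\left(-146 + 6 \left(5 + 2\right)\right)^{2} = \left(-146 + 6 \cdot 7\right)^{2} = \left(-146 + 42\right)^{2} = \left(-104\right)^{2} = 10816$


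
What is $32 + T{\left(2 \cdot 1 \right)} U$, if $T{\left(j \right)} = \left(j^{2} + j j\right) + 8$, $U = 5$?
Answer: $112$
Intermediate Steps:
$T{\left(j \right)} = 8 + 2 j^{2}$ ($T{\left(j \right)} = \left(j^{2} + j^{2}\right) + 8 = 2 j^{2} + 8 = 8 + 2 j^{2}$)
$32 + T{\left(2 \cdot 1 \right)} U = 32 + \left(8 + 2 \left(2 \cdot 1\right)^{2}\right) 5 = 32 + \left(8 + 2 \cdot 2^{2}\right) 5 = 32 + \left(8 + 2 \cdot 4\right) 5 = 32 + \left(8 + 8\right) 5 = 32 + 16 \cdot 5 = 32 + 80 = 112$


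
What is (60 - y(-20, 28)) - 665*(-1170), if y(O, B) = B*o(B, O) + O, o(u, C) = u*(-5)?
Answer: 782050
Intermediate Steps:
o(u, C) = -5*u
y(O, B) = O - 5*B**2 (y(O, B) = B*(-5*B) + O = -5*B**2 + O = O - 5*B**2)
(60 - y(-20, 28)) - 665*(-1170) = (60 - (-20 - 5*28**2)) - 665*(-1170) = (60 - (-20 - 5*784)) + 778050 = (60 - (-20 - 3920)) + 778050 = (60 - 1*(-3940)) + 778050 = (60 + 3940) + 778050 = 4000 + 778050 = 782050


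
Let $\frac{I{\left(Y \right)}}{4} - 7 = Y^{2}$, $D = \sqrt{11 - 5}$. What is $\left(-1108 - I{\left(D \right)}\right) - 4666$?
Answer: $-5826$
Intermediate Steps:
$D = \sqrt{6} \approx 2.4495$
$I{\left(Y \right)} = 28 + 4 Y^{2}$
$\left(-1108 - I{\left(D \right)}\right) - 4666 = \left(-1108 - \left(28 + 4 \left(\sqrt{6}\right)^{2}\right)\right) - 4666 = \left(-1108 - \left(28 + 4 \cdot 6\right)\right) - 4666 = \left(-1108 - \left(28 + 24\right)\right) - 4666 = \left(-1108 - 52\right) - 4666 = -1160 - 4666 = -5826$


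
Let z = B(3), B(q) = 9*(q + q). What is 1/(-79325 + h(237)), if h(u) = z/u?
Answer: -79/6266657 ≈ -1.2606e-5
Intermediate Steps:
B(q) = 18*q (B(q) = 9*(2*q) = 18*q)
z = 54 (z = 18*3 = 54)
h(u) = 54/u
1/(-79325 + h(237)) = 1/(-79325 + 54/237) = 1/(-79325 + 54*(1/237)) = 1/(-79325 + 18/79) = 1/(-6266657/79) = -79/6266657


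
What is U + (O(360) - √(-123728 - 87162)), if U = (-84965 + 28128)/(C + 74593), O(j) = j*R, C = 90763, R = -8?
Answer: -476282117/165356 - I*√210890 ≈ -2880.3 - 459.23*I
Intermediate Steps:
O(j) = -8*j (O(j) = j*(-8) = -8*j)
U = -56837/165356 (U = (-84965 + 28128)/(90763 + 74593) = -56837/165356 ≈ -0.34373)
U + (O(360) - √(-123728 - 87162)) = -56837/165356 + (-8*360 - √(-123728 - 87162)) = -56837/165356 + (-2880 - √(-210890)) = -56837/165356 + (-2880 - I*√210890) = -476282117/165356 - I*√210890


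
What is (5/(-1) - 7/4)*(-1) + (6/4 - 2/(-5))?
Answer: 173/20 ≈ 8.6500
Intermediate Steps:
(5/(-1) - 7/4)*(-1) + (6/4 - 2/(-5)) = (5*(-1) - 7*¼)*(-1) + (6*(¼) - 2*(-⅕)) = (-5 - 7/4)*(-1) + (3/2 + ⅖) = -27/4*(-1) + 19/10 = 27/4 + 19/10 = 173/20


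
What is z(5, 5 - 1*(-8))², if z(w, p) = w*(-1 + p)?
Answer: 3600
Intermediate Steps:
z(5, 5 - 1*(-8))² = (5*(-1 + (5 - 1*(-8))))² = (5*(-1 + (5 + 8)))² = (5*(-1 + 13))² = (5*12)² = 60² = 3600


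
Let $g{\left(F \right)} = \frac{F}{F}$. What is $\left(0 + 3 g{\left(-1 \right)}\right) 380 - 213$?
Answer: $927$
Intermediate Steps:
$g{\left(F \right)} = 1$
$\left(0 + 3 g{\left(-1 \right)}\right) 380 - 213 = \left(0 + 3 \cdot 1\right) 380 - 213 = \left(0 + 3\right) 380 - 213 = 3 \cdot 380 - 213 = 1140 - 213 = 927$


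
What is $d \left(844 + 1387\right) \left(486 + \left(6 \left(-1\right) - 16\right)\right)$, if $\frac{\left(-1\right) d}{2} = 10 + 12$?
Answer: $-45548096$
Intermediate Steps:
$d = -44$ ($d = - 2 \left(10 + 12\right) = \left(-2\right) 22 = -44$)
$d \left(844 + 1387\right) \left(486 + \left(6 \left(-1\right) - 16\right)\right) = - 44 \left(844 + 1387\right) \left(486 + \left(6 \left(-1\right) - 16\right)\right) = - 44 \cdot 2231 \left(486 - 22\right) = - 44 \cdot 2231 \cdot 464 = \left(-44\right) 1035184 = -45548096$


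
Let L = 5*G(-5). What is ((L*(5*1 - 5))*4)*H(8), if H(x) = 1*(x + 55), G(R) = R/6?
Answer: 0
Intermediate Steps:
G(R) = R/6 (G(R) = R*(1/6) = R/6)
L = -25/6 (L = 5*((1/6)*(-5)) = 5*(-5/6) = -25/6 ≈ -4.1667)
H(x) = 55 + x (H(x) = 1*(55 + x) = 55 + x)
((L*(5*1 - 5))*4)*H(8) = (-25*(5*1 - 5)/6*4)*(55 + 8) = (-25*(5 - 5)/6*4)*63 = (-25/6*0*4)*63 = (0*4)*63 = 0*63 = 0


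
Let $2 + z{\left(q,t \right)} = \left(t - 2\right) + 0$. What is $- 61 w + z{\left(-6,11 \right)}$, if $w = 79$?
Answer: $-4812$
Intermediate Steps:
$z{\left(q,t \right)} = -4 + t$ ($z{\left(q,t \right)} = -2 + \left(\left(t - 2\right) + 0\right) = -2 + \left(\left(-2 + t\right) + 0\right) = -2 + \left(-2 + t\right) = -4 + t$)
$- 61 w + z{\left(-6,11 \right)} = \left(-61\right) 79 + \left(-4 + 11\right) = -4819 + 7 = -4812$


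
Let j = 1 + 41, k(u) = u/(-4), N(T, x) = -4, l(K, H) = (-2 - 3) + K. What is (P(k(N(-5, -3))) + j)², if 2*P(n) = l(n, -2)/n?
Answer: 1600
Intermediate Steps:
l(K, H) = -5 + K
k(u) = -u/4 (k(u) = u*(-¼) = -u/4)
P(n) = (-5 + n)/(2*n) (P(n) = ((-5 + n)/n)/2 = (-5 + n)/(2*n))
j = 42
(P(k(N(-5, -3))) + j)² = ((-5 - ¼*(-4))/(2*((-¼*(-4)))) + 42)² = ((½)*(-5 + 1)/1 + 42)² = ((½)*1*(-4) + 42)² = (-2 + 42)² = 40² = 1600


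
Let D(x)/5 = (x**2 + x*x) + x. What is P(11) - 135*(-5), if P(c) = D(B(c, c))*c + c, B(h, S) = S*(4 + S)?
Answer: 3004511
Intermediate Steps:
D(x) = 5*x + 10*x**2 (D(x) = 5*((x**2 + x*x) + x) = 5*((x**2 + x**2) + x) = 5*(2*x**2 + x) = 5*(x + 2*x**2) = 5*x + 10*x**2)
P(c) = c + 5*c**2*(1 + 2*c*(4 + c))*(4 + c) (P(c) = (5*(c*(4 + c))*(1 + 2*(c*(4 + c))))*c + c = (5*(c*(4 + c))*(1 + 2*c*(4 + c)))*c + c = (5*c*(1 + 2*c*(4 + c))*(4 + c))*c + c = 5*c**2*(1 + 2*c*(4 + c))*(4 + c) + c = c + 5*c**2*(1 + 2*c*(4 + c))*(4 + c))
P(11) - 135*(-5) = 11*(1 + 5*11*(1 + 2*11*(4 + 11))*(4 + 11)) - 135*(-5) = 11*(1 + 5*11*(1 + 2*11*15)*15) + 675 = 11*(1 + 5*11*(1 + 330)*15) + 675 = 11*(1 + 5*11*331*15) + 675 = 11*(1 + 273075) + 675 = 11*273076 + 675 = 3003836 + 675 = 3004511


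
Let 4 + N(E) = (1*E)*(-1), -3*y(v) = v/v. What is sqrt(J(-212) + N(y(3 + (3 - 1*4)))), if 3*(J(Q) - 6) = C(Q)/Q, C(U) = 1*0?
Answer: sqrt(21)/3 ≈ 1.5275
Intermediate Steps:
C(U) = 0
y(v) = -1/3 (y(v) = -v/(3*v) = -1/3*1 = -1/3)
J(Q) = 6 (J(Q) = 6 + (0/Q)/3 = 6 + (1/3)*0 = 6 + 0 = 6)
N(E) = -4 - E (N(E) = -4 + (1*E)*(-1) = -4 + E*(-1) = -4 - E)
sqrt(J(-212) + N(y(3 + (3 - 1*4)))) = sqrt(6 + (-4 - 1*(-1/3))) = sqrt(6 + (-4 + 1/3)) = sqrt(6 - 11/3) = sqrt(7/3) = sqrt(21)/3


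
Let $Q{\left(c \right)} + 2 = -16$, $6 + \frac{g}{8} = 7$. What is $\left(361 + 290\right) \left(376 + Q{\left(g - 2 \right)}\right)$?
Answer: $233058$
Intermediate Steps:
$g = 8$ ($g = -48 + 8 \cdot 7 = -48 + 56 = 8$)
$Q{\left(c \right)} = -18$ ($Q{\left(c \right)} = -2 - 16 = -18$)
$\left(361 + 290\right) \left(376 + Q{\left(g - 2 \right)}\right) = \left(361 + 290\right) \left(376 - 18\right) = 651 \cdot 358 = 233058$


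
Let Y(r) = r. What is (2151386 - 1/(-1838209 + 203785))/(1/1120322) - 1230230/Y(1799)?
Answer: 3543456461810846620175/1470164388 ≈ 2.4102e+12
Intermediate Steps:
(2151386 - 1/(-1838209 + 203785))/(1/1120322) - 1230230/Y(1799) = (2151386 - 1/(-1838209 + 203785))/(1/1120322) - 1230230/1799 = (2151386 - 1/(-1634424))/(1/1120322) - 1230230*1/1799 = (2151386 - 1*(-1/1634424))*1120322 - 1230230/1799 = (2151386 + 1/1634424)*1120322 - 1230230/1799 = (3516276911665/1634424)*1120322 - 1230230/1799 = 1969681191115178065/817212 - 1230230/1799 = 3543456461810846620175/1470164388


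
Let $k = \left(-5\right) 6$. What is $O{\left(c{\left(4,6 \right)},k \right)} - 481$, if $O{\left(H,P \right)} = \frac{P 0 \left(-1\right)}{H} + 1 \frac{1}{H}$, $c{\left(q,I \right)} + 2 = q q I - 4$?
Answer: $- \frac{43289}{90} \approx -480.99$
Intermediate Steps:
$k = -30$
$c{\left(q,I \right)} = -6 + I q^{2}$ ($c{\left(q,I \right)} = -2 + \left(q q I - 4\right) = -2 + \left(q^{2} I - 4\right) = -2 + \left(I q^{2} - 4\right) = -2 + \left(-4 + I q^{2}\right) = -6 + I q^{2}$)
$O{\left(H,P \right)} = \frac{1}{H}$ ($O{\left(H,P \right)} = \frac{0 \left(-1\right)}{H} + \frac{1}{H} = \frac{0}{H} + \frac{1}{H} = 0 + \frac{1}{H} = \frac{1}{H}$)
$O{\left(c{\left(4,6 \right)},k \right)} - 481 = \frac{1}{-6 + 6 \cdot 4^{2}} - 481 = \frac{1}{-6 + 6 \cdot 16} - 481 = \frac{1}{-6 + 96} - 481 = \frac{1}{90} - 481 = - \frac{43289}{90}$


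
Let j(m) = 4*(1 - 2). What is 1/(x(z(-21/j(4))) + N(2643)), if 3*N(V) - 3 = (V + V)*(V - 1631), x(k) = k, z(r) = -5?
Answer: 1/1783140 ≈ 5.6081e-7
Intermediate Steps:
j(m) = -4 (j(m) = 4*(-1) = -4)
N(V) = 1 + 2*V*(-1631 + V)/3 (N(V) = 1 + ((V + V)*(V - 1631))/3 = 1 + ((2*V)*(-1631 + V))/3 = 1 + (2*V*(-1631 + V))/3 = 1 + 2*V*(-1631 + V)/3)
1/(x(z(-21/j(4))) + N(2643)) = 1/(-5 + (1 - 3262/3*2643 + (2/3)*2643**2)) = 1/(-5 + (1 - 2873822 + (2/3)*6985449)) = 1/(-5 + (1 - 2873822 + 4656966)) = 1/(-5 + 1783145) = 1/1783140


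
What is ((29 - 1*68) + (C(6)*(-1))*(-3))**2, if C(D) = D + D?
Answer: 9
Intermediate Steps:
C(D) = 2*D
((29 - 1*68) + (C(6)*(-1))*(-3))**2 = ((29 - 1*68) + ((2*6)*(-1))*(-3))**2 = ((29 - 68) + (12*(-1))*(-3))**2 = (-39 - 12*(-3))**2 = (-39 + 36)**2 = (-3)**2 = 9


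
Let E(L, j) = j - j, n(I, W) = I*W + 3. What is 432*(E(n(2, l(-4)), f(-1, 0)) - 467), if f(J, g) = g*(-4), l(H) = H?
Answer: -201744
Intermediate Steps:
f(J, g) = -4*g
n(I, W) = 3 + I*W
E(L, j) = 0
432*(E(n(2, l(-4)), f(-1, 0)) - 467) = 432*(0 - 467) = 432*(-467) = -201744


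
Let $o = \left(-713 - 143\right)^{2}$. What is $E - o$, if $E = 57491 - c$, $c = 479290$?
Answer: $-1154535$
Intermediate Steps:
$o = 732736$ ($o = \left(-856\right)^{2} = 732736$)
$E = -421799$ ($E = 57491 - 479290 = -421799$)
$E - o = -421799 - 732736 = -1154535$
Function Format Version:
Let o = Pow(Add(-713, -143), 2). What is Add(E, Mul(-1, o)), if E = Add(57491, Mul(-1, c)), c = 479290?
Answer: -1154535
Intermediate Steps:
o = 732736 (o = Pow(-856, 2) = 732736)
E = -421799 (E = Add(57491, Mul(-1, 479290)) = Add(57491, -479290) = -421799)
Add(E, Mul(-1, o)) = Add(-421799, Mul(-1, 732736)) = Add(-421799, -732736) = -1154535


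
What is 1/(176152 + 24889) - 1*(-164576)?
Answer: 33086523617/201041 ≈ 1.6458e+5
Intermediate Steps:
1/(176152 + 24889) - 1*(-164576) = 1/201041 + 164576 = 33086523617/201041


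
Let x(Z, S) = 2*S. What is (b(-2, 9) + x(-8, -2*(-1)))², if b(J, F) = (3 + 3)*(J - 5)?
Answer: 1444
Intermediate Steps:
b(J, F) = -30 + 6*J (b(J, F) = 6*(-5 + J) = -30 + 6*J)
(b(-2, 9) + x(-8, -2*(-1)))² = ((-30 + 6*(-2)) + 2*(-2*(-1)))² = ((-30 - 12) + 2*2)² = (-42 + 4)² = (-38)² = 1444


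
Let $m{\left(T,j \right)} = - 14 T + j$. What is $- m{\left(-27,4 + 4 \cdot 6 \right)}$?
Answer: $-406$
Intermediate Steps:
$m{\left(T,j \right)} = j - 14 T$
$- m{\left(-27,4 + 4 \cdot 6 \right)} = - (\left(4 + 4 \cdot 6\right) - -378) = - (\left(4 + 24\right) + 378) = - (28 + 378) = \left(-1\right) 406 = -406$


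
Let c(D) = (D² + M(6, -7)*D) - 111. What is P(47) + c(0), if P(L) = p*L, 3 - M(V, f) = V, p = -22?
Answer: -1145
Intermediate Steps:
M(V, f) = 3 - V
P(L) = -22*L
c(D) = -111 + D² - 3*D (c(D) = (D² + (3 - 1*6)*D) - 111 = (D² + (3 - 6)*D) - 111 = (D² - 3*D) - 111 = -111 + D² - 3*D)
P(47) + c(0) = -22*47 + (-111 + 0² - 3*0) = -1034 + (-111 + 0 + 0) = -1034 - 111 = -1145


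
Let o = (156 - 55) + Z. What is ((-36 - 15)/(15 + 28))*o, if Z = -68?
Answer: -1683/43 ≈ -39.140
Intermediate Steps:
o = 33 (o = (156 - 55) - 68 = 101 - 68 = 33)
((-36 - 15)/(15 + 28))*o = ((-36 - 15)/(15 + 28))*33 = -51/43*33 = -1683/43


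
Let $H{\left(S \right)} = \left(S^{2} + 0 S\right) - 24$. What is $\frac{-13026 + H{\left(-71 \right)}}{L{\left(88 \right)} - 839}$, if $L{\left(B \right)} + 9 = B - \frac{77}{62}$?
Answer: $\frac{496558}{47197} \approx 10.521$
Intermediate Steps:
$H{\left(S \right)} = -24 + S^{2}$ ($H{\left(S \right)} = \left(S^{2} + 0\right) - 24 = S^{2} - 24 = -24 + S^{2}$)
$L{\left(B \right)} = - \frac{635}{62} + B$ ($L{\left(B \right)} = -9 + \left(B - \frac{77}{62}\right) = -9 + \left(- \frac{77}{62} + B\right) = - \frac{635}{62} + B$)
$\frac{-13026 + H{\left(-71 \right)}}{L{\left(88 \right)} - 839} = \frac{-13026 - \left(24 - \left(-71\right)^{2}\right)}{\left(- \frac{635}{62} + 88\right) - 839} = \frac{-13026 + \left(-24 + 5041\right)}{\frac{4821}{62} - 839} = \frac{-13026 + 5017}{- \frac{47197}{62}} = \left(-8009\right) \left(- \frac{62}{47197}\right) = \frac{496558}{47197}$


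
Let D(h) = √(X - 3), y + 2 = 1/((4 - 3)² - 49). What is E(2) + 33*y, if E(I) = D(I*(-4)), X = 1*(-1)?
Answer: -1067/16 + 2*I ≈ -66.688 + 2.0*I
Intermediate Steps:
y = -97/48 (y = -2 + 1/((4 - 3)² - 49) = -2 + 1/(1² - 49) = -2 + 1/(1 - 49) = -2 + 1/(-48) = -2 - 1/48 = -97/48 ≈ -2.0208)
X = -1
D(h) = 2*I (D(h) = √(-1 - 3) = √(-4) = 2*I)
E(I) = 2*I
E(2) + 33*y = 2*I + 33*(-97/48) = 2*I - 1067/16 = -1067/16 + 2*I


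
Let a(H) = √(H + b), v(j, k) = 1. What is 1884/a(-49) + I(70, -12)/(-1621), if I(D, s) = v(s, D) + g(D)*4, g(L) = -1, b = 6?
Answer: 3/1621 - 1884*I*√43/43 ≈ 0.0018507 - 287.31*I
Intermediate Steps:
I(D, s) = -3 (I(D, s) = 1 - 1*4 = 1 - 4 = -3)
a(H) = √(6 + H) (a(H) = √(H + 6) = √(6 + H))
1884/a(-49) + I(70, -12)/(-1621) = 1884/(√(6 - 49)) - 3/(-1621) = 1884/(√(-43)) - 3*(-1/1621) = 1884/((I*√43)) + 3/1621 = 1884*(-I*√43/43) + 3/1621 = -1884*I*√43/43 + 3/1621 = 3/1621 - 1884*I*√43/43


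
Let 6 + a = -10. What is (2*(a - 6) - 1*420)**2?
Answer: 215296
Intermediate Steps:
a = -16 (a = -6 - 10 = -16)
(2*(a - 6) - 1*420)**2 = (2*(-16 - 6) - 1*420)**2 = (2*(-22) - 420)**2 = (-44 - 420)**2 = (-464)**2 = 215296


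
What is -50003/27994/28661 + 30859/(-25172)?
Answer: -12380273174361/10098201323924 ≈ -1.2260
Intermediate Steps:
-50003/27994/28661 + 30859/(-25172) = -50003*1/27994*(1/28661) + 30859*(-1/25172) = -50003/27994*1/28661 - 30859/25172 = -50003/802336034 - 30859/25172 = -12380273174361/10098201323924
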